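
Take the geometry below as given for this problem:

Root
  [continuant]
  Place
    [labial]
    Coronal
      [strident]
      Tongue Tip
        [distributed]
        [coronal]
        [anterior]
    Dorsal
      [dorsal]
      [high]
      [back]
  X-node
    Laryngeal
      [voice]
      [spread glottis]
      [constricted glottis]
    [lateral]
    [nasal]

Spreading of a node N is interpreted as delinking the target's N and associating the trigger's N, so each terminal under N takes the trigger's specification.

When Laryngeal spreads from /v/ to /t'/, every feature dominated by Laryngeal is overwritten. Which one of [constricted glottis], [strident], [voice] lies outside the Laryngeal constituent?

[strident]

Laryngeal dominates exactly [voice], [spread glottis], [constricted glottis].
[voice], [constricted glottis] all lie under Laryngeal, so they are overwritten when Laryngeal spreads.
[strident] attaches under Coronal, not under Laryngeal, so /t'/ retains its own value for [strident].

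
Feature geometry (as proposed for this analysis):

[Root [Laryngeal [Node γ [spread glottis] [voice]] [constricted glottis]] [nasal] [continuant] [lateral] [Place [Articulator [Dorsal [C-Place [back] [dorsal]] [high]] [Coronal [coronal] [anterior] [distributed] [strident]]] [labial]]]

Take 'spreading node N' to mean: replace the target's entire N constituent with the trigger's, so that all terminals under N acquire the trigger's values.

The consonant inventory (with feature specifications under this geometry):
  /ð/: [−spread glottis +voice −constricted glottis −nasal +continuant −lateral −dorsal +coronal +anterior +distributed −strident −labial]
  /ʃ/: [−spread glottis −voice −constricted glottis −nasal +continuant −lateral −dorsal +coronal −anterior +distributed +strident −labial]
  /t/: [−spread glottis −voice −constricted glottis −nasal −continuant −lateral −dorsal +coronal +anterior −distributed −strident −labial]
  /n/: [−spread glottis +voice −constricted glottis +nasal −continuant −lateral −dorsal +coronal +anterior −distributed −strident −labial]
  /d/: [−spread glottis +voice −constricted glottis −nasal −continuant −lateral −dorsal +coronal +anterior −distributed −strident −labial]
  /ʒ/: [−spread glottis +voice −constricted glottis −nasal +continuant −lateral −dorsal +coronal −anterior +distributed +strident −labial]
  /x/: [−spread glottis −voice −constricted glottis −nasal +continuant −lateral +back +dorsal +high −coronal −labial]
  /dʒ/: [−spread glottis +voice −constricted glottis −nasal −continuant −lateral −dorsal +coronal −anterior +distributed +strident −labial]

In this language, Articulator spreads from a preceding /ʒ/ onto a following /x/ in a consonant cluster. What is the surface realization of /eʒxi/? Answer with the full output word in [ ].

Articulator immediately or transitively dominates [back], [dorsal], [high], [coronal], [anterior], [distributed], [strident].
The target acquires /ʒ/'s values for everything under Articulator — [−dorsal], [+coronal], [−anterior], [+distributed], [+strident] — while keeping its own [spread glottis], [voice], [constricted glottis], ….
Among the inventory, only /ʃ/ has exactly this specification, giving the surface form [eʒʃi].

[eʒʃi]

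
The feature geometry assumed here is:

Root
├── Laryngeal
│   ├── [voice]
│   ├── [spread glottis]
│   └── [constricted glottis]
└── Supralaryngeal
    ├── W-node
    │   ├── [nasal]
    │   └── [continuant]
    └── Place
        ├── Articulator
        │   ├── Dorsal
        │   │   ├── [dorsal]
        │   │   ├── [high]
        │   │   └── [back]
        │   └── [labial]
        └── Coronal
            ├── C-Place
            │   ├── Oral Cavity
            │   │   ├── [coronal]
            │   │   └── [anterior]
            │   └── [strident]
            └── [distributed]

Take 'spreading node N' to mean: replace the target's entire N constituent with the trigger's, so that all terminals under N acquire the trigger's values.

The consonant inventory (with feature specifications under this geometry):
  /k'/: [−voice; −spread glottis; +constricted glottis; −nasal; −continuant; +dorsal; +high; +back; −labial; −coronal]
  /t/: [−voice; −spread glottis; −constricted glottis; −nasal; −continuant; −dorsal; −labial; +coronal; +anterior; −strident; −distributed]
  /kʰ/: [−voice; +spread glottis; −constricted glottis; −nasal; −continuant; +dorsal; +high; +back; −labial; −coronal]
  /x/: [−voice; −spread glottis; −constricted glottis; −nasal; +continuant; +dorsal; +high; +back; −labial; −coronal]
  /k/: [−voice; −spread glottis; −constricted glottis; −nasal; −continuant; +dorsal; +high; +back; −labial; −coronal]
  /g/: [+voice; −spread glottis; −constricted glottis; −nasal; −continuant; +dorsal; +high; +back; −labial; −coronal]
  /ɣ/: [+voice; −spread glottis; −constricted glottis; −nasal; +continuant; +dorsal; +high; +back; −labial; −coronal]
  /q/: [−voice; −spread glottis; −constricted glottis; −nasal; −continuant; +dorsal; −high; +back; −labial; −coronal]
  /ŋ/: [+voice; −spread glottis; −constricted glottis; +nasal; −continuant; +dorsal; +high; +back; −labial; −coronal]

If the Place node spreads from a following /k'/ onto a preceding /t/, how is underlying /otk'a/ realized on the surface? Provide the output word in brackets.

Terminals under Place in this geometry: [dorsal], [high], [back], [labial], [coronal], [anterior], [strident], [distributed].
After delinking /t/'s Place and linking /k'/'s, the affected terminals become [+dorsal], [+high], [+back], [−labial], [−coronal]; [voice], [spread glottis], [constricted glottis], … (outside Place) are retained from /t/.
Among the inventory, only /k/ has exactly this specification, giving the surface form [okk'a].

[okk'a]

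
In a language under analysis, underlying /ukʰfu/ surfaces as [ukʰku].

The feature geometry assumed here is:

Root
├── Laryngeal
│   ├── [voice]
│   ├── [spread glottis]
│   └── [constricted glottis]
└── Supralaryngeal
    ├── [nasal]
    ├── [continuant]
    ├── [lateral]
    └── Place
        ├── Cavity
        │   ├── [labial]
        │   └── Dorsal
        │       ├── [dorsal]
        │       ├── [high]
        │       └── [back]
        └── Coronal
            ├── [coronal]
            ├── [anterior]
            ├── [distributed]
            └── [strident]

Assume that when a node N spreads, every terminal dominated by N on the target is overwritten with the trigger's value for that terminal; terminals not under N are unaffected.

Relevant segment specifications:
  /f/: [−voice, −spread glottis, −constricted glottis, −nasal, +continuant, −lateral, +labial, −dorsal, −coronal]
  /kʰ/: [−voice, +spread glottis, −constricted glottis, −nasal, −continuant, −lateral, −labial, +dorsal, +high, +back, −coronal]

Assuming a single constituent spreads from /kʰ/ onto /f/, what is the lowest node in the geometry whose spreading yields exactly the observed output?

Supralaryngeal

The alternation /f/ → [k] changes [continuant], [labial], [dorsal], [high], [back] and nothing else.
Tracing each changed feature up the tree, the paths first meet at Supralaryngeal; any lower node misses at least one of them.
Delinking /f/'s Supralaryngeal and associating /kʰ/'s Supralaryngeal gives precisely the feature bundle of [k].
Since [spread glottis] is preserved even though /kʰ/ disagrees there, no node above Supralaryngeal spread.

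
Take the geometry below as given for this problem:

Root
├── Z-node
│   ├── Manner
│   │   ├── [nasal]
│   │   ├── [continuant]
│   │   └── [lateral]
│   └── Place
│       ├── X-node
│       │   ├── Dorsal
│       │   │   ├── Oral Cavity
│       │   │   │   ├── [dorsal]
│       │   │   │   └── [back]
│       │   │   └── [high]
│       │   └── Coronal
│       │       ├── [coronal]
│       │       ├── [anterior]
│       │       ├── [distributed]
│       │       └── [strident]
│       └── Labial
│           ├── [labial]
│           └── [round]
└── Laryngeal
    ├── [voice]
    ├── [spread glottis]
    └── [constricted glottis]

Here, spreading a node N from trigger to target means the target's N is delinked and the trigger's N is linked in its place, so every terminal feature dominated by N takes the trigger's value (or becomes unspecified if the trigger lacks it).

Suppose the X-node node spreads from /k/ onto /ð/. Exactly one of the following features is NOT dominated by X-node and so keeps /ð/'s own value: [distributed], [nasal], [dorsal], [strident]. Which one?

The terminals dominated by X-node are [dorsal], [back], [high], [coronal], [anterior], [distributed], [strident].
Of the listed options, [dorsal], [strident], [distributed] are among these and would be overwritten by spreading X-node.
[nasal] attaches under Manner, not under X-node, so /ð/ retains its own value for [nasal].

[nasal]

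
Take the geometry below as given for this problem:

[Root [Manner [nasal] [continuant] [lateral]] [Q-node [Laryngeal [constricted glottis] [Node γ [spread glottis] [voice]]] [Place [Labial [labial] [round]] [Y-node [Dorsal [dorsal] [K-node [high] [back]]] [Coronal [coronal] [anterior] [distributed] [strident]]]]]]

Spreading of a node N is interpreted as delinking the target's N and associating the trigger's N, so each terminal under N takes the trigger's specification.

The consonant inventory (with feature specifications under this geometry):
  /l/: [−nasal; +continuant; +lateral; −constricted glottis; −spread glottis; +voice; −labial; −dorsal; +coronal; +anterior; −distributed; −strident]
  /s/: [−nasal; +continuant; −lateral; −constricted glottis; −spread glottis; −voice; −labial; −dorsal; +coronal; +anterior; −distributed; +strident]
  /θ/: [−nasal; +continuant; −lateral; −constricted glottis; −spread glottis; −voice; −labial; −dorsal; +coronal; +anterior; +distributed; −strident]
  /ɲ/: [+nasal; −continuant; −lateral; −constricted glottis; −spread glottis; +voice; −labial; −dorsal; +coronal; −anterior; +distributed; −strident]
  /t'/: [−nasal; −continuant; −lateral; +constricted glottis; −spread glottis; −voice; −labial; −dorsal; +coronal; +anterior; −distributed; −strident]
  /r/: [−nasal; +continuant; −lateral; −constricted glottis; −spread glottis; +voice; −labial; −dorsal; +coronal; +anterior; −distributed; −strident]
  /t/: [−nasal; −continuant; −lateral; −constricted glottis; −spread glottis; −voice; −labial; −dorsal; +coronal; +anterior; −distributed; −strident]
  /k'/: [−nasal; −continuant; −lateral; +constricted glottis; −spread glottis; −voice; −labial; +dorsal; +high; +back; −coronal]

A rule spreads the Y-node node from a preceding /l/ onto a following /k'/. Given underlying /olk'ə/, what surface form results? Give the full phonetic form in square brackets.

The Y-node node dominates the terminals [dorsal], [high], [back], [coronal], [anterior], [distributed], [strident].
After delinking /k'/'s Y-node and linking /l/'s, the affected terminals become [−dorsal], [+coronal], [+anterior], [−distributed], [−strident]; [nasal], [continuant], [lateral], … (outside Y-node) are retained from /k'/.
This feature bundle is that of [t'], so /olk'ə/ surfaces as [olt'ə].

[olt'ə]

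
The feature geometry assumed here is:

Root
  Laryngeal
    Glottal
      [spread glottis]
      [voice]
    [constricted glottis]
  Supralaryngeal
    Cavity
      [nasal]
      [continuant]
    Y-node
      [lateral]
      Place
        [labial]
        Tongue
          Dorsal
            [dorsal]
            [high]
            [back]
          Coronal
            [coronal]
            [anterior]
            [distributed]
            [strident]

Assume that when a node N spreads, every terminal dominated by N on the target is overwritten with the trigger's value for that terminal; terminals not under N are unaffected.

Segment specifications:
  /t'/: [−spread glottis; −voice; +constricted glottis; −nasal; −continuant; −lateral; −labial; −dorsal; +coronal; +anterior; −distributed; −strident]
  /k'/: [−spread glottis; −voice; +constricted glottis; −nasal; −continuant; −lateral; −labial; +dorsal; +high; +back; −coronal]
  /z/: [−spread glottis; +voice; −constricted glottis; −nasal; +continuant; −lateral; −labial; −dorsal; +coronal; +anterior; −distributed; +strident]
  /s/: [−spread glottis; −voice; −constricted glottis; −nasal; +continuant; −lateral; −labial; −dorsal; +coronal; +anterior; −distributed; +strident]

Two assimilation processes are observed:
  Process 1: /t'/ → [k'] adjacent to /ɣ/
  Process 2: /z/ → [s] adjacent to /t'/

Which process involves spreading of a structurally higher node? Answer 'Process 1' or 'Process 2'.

Process 2

Process 1 alters [coronal], [anterior], [distributed], [strident], [dorsal], [high], [back]; the lowest common ancestor is Tongue (depth 4 from Root).
Process 2: the feature that changes is [voice]; the minimal node is [voice] (depth 3).
[voice] (depth 3) sits above Tongue (depth 4), making Process 2 the one with the higher spreading node.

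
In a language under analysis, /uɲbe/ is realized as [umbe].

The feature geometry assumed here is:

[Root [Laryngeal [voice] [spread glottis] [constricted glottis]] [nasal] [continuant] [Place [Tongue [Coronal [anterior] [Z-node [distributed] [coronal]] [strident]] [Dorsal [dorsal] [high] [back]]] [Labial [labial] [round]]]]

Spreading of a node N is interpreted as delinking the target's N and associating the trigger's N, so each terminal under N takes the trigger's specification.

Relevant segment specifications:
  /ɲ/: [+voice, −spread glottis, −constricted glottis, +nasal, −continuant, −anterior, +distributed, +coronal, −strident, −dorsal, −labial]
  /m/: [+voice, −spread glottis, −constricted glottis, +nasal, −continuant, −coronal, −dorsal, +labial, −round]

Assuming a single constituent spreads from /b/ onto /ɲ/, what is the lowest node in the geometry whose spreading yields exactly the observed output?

Comparing /ɲ/ with its surface form [m], the features that change are [labial], [round], [coronal], [anterior], [distributed], [strident].
Tracing each changed feature up the tree, the paths first meet at Place; any lower node misses at least one of them.
Delinking /ɲ/'s Place and associating /b/'s Place gives precisely the feature bundle of [m].
Had Root spread, [nasal] would have taken /b/'s value; it stays as in /ɲ/, confirming the spreading constituent is exactly Place.

Place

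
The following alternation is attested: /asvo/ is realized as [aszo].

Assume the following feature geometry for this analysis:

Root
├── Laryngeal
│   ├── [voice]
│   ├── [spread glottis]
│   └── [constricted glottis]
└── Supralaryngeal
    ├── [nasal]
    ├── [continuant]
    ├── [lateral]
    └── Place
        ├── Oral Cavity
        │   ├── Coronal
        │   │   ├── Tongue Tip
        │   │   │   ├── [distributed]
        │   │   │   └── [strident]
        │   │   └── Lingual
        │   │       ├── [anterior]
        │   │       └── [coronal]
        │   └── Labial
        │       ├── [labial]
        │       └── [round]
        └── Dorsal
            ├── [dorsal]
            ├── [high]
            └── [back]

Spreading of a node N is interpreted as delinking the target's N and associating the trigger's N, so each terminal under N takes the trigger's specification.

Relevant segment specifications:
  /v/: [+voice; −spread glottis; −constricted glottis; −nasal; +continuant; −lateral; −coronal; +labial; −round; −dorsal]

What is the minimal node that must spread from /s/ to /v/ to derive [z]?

/v/ and [z] differ in [labial], [round], [coronal], [anterior], [distributed], [strident]; every other specified feature is identical.
The smallest constituent containing every changed terminal is Oral Cavity — each of its daughters lacks at least one of the affected features.
If Oral Cavity spreads, every terminal under it takes /s/'s value, producing [z] as observed.
[voice] stays as in /v/ although /s/ differs there, so no node dominating it spread; among the remaining candidates Oral Cavity is the lowest that derives the output.

Oral Cavity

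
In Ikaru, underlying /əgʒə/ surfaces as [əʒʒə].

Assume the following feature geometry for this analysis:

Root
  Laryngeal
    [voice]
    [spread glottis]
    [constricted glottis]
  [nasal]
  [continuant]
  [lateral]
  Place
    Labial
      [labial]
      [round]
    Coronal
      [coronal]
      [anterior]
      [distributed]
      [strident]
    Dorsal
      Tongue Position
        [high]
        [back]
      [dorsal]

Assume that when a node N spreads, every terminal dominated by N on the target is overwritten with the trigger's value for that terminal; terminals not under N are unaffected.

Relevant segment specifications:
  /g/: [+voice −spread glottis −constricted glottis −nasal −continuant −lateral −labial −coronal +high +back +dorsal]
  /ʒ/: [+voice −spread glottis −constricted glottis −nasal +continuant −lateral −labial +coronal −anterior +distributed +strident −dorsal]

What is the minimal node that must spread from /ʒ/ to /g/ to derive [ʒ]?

/g/ and [ʒ] differ in [continuant], [coronal], [anterior], [distributed], [strident], [dorsal], [high], [back]; every other specified feature is identical.
Tracing each changed feature up the tree, the paths first meet at Root; any lower node misses at least one of them.
Spreading Root from /ʒ/ overwrites each of those terminals with /ʒ/'s values, yielding exactly [ʒ].

Root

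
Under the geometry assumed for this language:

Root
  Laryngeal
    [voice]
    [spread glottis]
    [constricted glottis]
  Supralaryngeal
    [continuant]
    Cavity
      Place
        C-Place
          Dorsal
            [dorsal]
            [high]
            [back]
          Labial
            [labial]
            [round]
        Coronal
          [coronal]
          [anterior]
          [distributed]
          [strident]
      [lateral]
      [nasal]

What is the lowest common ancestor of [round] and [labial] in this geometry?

Labial

[round] lies under Labial (below Supralaryngeal).
[labial]: Root > Supralaryngeal > Cavity > Place > C-Place > Labial > [labial].
Labial is the lowest common ancestor — every listed feature sits under it, and no single subconstituent of Labial covers them all.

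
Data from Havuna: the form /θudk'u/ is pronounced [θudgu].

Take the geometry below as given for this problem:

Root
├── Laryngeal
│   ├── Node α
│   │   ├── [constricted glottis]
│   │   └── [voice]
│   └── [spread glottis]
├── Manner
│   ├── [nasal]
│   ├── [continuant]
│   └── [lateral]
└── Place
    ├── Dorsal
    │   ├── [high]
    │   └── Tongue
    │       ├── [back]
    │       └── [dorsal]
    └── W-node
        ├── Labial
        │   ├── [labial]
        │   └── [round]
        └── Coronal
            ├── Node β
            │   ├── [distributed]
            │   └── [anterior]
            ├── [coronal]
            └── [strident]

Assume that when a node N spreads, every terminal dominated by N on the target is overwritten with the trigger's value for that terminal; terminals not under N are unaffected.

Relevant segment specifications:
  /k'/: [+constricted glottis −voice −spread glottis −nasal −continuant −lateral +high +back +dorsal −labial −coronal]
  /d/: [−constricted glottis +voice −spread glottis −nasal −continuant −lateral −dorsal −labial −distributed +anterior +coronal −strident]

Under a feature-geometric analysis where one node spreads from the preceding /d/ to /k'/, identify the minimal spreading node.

Comparing /k'/ with its surface form [g], the features that change are [voice], [constricted glottis].
These terminals are all dominated by Node α, and no proper subconstituent of Node α covers them all; Node α is their lowest common ancestor.
If Node α spreads, every terminal under it takes /d/'s value, producing [g] as observed.
Features on which the two segments disagree outside Node α, such as [coronal], [dorsal], are unchanged — nothing dominating them spread, and Node α is the minimal sufficient constituent.

Node α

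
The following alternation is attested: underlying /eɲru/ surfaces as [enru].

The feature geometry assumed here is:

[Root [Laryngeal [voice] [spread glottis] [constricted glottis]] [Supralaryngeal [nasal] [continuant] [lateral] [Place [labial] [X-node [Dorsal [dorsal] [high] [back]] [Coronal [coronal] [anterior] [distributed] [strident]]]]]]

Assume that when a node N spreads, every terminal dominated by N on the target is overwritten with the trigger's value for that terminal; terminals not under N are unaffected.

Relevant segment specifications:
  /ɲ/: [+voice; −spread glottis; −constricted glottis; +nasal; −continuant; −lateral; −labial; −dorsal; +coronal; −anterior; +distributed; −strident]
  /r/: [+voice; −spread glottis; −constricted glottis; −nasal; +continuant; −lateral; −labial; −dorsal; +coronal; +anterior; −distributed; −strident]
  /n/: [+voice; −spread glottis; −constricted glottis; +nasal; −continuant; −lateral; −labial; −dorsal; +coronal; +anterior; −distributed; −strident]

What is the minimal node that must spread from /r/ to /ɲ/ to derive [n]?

Coronal

Feature comparison: [anterior], [distributed] differ between /ɲ/ and [n]; the remaining terminals match.
In this geometry the lowest node dominating all of them is Coronal: every daughter of Coronal dominates only a proper subset, so no lower node suffices.
If Coronal spreads, every terminal under it takes /r/'s value, producing [n] as observed.
[nasal], [continuant] stay as in /ɲ/ although /r/ differs there, so no node dominating them spread; among the remaining candidates Coronal is the lowest that derives the output.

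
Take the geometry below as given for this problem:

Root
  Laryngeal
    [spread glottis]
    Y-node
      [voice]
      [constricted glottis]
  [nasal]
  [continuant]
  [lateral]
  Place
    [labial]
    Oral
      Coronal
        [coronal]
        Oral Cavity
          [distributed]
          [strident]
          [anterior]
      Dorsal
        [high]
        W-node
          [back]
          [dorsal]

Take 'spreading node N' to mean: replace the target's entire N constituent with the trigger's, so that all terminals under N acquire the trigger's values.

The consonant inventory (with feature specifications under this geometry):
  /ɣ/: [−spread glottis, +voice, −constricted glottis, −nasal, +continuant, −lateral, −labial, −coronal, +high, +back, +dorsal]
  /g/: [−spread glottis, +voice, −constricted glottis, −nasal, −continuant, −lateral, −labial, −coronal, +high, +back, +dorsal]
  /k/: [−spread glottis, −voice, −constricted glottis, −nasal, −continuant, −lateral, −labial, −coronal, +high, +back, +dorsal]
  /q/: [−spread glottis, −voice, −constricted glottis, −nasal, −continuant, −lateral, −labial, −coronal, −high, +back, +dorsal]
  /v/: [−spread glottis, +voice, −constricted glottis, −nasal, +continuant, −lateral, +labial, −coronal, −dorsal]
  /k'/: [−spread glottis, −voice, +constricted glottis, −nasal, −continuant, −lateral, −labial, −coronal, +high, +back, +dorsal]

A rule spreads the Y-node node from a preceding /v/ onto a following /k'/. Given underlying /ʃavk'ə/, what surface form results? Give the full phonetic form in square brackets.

[ʃavgə]

The Y-node node dominates the terminals [voice], [constricted glottis].
The target acquires /v/'s values for everything under Y-node — [+voice], [−constricted glottis] — while keeping its own [spread glottis], [nasal], [continuant], ….
Among the inventory, only /g/ has exactly this specification, giving the surface form [ʃavgə].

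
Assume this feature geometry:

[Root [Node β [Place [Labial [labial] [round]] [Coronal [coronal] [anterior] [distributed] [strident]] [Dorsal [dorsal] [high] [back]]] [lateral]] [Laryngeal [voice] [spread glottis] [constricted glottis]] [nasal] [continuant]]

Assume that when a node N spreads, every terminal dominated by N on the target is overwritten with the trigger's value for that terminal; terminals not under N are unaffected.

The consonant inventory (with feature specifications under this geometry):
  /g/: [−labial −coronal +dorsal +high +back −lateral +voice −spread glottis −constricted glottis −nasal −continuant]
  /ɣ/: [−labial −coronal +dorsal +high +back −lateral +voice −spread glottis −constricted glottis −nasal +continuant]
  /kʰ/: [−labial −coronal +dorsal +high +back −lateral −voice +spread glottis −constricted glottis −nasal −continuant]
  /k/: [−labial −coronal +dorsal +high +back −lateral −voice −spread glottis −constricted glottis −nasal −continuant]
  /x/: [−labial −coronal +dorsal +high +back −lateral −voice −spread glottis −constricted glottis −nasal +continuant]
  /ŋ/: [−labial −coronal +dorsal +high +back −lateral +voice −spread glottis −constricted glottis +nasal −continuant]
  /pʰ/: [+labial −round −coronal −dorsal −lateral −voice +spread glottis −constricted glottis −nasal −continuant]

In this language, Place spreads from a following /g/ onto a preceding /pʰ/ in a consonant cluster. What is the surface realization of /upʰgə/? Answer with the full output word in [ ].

[ukʰgə]

Place immediately or transitively dominates [labial], [round], [coronal], [anterior], [distributed], [strident], [dorsal], [high], [back].
After delinking /pʰ/'s Place and linking /g/'s, the affected terminals become [−labial], [−coronal], [+dorsal], [+high], [+back]; [lateral], [voice], [spread glottis], … (outside Place) are retained from /pʰ/.
Among the inventory, only /kʰ/ has exactly this specification, giving the surface form [ukʰgə].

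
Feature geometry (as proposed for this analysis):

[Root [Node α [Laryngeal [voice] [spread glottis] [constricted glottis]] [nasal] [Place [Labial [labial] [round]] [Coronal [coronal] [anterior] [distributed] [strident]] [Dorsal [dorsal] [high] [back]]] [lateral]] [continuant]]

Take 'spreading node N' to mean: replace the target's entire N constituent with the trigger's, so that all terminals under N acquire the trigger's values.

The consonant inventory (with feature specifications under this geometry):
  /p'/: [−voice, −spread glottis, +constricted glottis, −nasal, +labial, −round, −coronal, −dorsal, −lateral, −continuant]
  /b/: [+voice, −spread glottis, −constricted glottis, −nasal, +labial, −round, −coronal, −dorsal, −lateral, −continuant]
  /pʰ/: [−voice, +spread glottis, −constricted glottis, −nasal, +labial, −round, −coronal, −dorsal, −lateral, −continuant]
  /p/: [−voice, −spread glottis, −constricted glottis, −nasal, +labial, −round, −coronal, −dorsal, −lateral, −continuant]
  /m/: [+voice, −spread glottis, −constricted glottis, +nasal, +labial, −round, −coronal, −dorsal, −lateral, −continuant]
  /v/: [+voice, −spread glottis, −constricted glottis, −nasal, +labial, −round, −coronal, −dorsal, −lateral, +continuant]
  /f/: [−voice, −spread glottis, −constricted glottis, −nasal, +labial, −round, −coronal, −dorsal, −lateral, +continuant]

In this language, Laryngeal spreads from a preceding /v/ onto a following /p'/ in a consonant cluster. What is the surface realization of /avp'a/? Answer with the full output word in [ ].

Laryngeal immediately or transitively dominates [voice], [spread glottis], [constricted glottis].
After delinking /p'/'s Laryngeal and linking /v/'s, the affected terminals become [+voice], [−spread glottis], [−constricted glottis]; [nasal], [labial], [round], … (outside Laryngeal) are retained from /p'/.
Among the inventory, only /b/ has exactly this specification, giving the surface form [avba].

[avba]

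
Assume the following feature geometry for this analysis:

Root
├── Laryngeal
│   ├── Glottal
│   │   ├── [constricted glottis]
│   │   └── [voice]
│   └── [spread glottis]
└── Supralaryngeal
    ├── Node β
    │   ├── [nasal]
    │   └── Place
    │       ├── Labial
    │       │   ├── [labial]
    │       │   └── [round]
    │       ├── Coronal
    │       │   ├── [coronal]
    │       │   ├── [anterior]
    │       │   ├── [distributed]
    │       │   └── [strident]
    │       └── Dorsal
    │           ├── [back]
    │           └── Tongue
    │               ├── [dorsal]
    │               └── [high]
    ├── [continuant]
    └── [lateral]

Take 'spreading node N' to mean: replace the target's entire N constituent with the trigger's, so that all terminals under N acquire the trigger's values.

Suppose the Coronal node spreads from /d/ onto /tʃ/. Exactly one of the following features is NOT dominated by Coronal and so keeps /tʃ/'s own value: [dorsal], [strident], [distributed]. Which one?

Under this geometry, Coronal contains [coronal], [anterior], [distributed], [strident].
Of the listed options, [distributed], [strident] are among these and would be overwritten by spreading Coronal.
But [dorsal] is a dependent of Tongue, outside Coronal; it is therefore untouched by the spreading.

[dorsal]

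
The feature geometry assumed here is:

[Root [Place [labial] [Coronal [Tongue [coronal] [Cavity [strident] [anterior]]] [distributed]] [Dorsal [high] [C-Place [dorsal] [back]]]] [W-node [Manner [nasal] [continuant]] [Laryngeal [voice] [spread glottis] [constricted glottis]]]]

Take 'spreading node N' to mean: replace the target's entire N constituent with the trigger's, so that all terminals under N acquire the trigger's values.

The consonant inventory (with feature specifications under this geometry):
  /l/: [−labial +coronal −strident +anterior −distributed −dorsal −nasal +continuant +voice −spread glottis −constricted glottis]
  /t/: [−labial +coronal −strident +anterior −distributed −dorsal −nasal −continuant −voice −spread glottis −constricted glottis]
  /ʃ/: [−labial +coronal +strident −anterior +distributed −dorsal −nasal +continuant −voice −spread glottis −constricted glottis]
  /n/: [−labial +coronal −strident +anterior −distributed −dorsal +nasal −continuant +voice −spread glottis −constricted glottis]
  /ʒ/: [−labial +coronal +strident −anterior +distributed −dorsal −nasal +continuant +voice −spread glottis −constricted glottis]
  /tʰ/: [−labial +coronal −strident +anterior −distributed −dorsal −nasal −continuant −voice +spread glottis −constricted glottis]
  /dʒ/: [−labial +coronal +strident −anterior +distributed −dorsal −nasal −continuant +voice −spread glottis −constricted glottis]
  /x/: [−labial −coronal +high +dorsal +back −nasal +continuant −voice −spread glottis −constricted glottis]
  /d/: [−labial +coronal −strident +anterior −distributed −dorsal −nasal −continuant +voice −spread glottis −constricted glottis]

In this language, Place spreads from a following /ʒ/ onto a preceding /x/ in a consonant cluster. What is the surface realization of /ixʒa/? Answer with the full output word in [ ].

Terminals under Place in this geometry: [labial], [coronal], [strident], [anterior], [distributed], [high], [dorsal], [back].
The target acquires /ʒ/'s values for everything under Place — [−labial], [+coronal], [+strident], [−anterior], [+distributed], [−dorsal] — while keeping its own [nasal], [continuant], [voice], ….
Among the inventory, only /ʃ/ has exactly this specification, giving the surface form [iʃʒa].

[iʃʒa]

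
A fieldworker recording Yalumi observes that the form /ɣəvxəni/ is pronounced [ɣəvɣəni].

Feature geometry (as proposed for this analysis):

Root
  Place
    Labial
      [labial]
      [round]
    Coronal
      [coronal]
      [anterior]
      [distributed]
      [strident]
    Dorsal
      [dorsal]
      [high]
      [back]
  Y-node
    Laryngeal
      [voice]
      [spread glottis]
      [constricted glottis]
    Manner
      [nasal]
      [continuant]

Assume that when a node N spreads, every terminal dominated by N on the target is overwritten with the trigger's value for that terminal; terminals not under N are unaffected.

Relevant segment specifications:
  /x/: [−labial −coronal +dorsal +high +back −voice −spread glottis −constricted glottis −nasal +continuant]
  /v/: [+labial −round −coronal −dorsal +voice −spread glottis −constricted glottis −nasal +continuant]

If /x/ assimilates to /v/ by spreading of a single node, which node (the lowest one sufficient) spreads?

[voice]

Feature comparison: [voice] differs between /x/ and [ɣ]; the remaining terminals match.
With a single altered terminal, the smallest constituent that could spread is that terminal — [voice].
Features on which the two segments disagree outside [voice], such as [labial], [dorsal], are unchanged — nothing dominating them spread, and [voice] is the minimal sufficient constituent.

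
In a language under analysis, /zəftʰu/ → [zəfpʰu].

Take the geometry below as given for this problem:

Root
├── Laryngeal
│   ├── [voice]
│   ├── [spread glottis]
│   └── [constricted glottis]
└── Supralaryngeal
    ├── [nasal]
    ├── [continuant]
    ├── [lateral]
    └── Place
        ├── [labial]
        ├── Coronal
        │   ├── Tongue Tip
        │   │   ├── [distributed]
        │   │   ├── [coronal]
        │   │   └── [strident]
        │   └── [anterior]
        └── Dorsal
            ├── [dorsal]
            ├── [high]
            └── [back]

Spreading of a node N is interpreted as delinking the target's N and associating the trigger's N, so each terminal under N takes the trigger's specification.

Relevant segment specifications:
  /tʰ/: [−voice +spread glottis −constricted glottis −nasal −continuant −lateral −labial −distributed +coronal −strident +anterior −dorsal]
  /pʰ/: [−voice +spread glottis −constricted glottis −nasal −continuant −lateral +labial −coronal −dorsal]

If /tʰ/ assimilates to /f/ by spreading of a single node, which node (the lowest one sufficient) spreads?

Feature comparison: [labial], [coronal], [anterior], [distributed], [strident] differ between /tʰ/ and [pʰ]; the remaining terminals match.
The smallest constituent containing every changed terminal is Place — each of its daughters lacks at least one of the affected features.
If Place spreads, every terminal under it takes /f/'s value, producing [pʰ] as observed.
Since [continuant] is preserved even though /f/ disagrees there, no node above Place spread.

Place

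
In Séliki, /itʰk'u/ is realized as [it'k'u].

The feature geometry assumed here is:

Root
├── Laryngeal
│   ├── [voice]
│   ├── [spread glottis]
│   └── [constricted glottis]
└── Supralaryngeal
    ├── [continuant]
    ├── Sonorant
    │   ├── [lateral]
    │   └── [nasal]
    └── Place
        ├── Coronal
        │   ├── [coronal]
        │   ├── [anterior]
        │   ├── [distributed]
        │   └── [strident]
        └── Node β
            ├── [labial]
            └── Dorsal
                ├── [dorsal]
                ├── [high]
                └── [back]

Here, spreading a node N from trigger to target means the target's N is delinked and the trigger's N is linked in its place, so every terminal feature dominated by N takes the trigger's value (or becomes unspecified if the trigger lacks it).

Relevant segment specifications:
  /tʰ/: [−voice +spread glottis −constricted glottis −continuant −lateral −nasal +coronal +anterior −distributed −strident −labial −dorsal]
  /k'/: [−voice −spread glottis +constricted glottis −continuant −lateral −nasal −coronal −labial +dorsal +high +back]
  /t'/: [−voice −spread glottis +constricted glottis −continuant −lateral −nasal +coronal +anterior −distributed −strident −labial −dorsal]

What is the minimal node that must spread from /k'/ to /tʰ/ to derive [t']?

Comparing /tʰ/ with its surface form [t'], the features that change are [spread glottis], [constricted glottis].
Tracing each changed feature up the tree, the paths first meet at Laryngeal; any lower node misses at least one of them.
Delinking /tʰ/'s Laryngeal and associating /k'/'s Laryngeal gives precisely the feature bundle of [t'].
Since [coronal], [dorsal] are preserved even though /k'/ disagrees there, no node above Laryngeal spread.

Laryngeal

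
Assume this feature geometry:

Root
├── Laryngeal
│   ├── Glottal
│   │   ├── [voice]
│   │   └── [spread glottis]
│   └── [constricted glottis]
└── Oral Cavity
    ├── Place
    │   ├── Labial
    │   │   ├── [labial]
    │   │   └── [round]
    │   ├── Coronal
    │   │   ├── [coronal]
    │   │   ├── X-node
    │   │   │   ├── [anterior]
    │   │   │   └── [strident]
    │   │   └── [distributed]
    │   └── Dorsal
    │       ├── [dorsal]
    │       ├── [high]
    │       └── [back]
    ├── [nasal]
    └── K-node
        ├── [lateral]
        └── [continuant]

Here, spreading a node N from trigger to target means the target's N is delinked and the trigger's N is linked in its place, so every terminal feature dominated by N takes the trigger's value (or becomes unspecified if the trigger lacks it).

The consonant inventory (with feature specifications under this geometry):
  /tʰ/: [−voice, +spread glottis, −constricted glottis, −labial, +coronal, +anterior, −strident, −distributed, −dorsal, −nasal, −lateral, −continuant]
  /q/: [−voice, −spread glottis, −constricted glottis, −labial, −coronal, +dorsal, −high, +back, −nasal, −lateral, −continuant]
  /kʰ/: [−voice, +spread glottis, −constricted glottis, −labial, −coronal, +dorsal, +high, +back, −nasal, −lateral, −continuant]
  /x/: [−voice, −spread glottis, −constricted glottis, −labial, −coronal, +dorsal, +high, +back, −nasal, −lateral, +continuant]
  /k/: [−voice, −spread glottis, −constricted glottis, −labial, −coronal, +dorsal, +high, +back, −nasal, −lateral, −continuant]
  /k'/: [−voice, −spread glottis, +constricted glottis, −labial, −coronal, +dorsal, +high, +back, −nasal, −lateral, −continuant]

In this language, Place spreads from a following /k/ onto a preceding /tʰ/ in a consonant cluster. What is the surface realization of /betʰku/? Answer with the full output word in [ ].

[bekʰku]

Place immediately or transitively dominates [labial], [round], [coronal], [anterior], [strident], [distributed], [dorsal], [high], [back].
The target acquires /k/'s values for everything under Place — [−labial], [−coronal], [+dorsal], [+high], [+back] — while keeping its own [voice], [spread glottis], [constricted glottis], ….
Among the inventory, only /kʰ/ has exactly this specification, giving the surface form [bekʰku].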